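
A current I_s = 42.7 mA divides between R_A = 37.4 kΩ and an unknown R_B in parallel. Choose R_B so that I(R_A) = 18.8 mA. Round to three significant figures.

In a two-way split, I_A/I_s = R_B/(R_A + R_B).
18.8/42.7 = R_B/(R_A + R_B) → R_B = R_A · (0.4403)/(1 − 0.4403) = 37.4 × 0.7866 = 29.42 kΩ.

R_B ≈ 29.4 kΩ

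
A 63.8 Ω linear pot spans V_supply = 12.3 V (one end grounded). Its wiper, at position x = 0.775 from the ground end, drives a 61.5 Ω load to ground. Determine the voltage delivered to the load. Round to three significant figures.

Split the track: R_lower = x·R_p = 49.45 Ω, R_upper = (1−x)·R_p = 14.35 Ω.
R_L loads the lower segment: effective lower R = 27.41 Ω.
V_out = 12.3 × 27.41/(14.35 + 27.41) = 8.072 V.
(Unloaded: V_out = x·V_supply = 9.53 V.)

V_out ≈ 8.07 V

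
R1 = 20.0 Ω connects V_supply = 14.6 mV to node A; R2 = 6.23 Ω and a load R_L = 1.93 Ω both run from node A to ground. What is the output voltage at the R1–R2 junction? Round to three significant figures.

First combine the lower leg with the load: R2 ‖ R_L = 1.474 Ω.
Voltage divider with the loaded lower leg: V_out = 14.6 × 1.474/(20.0 + 1.474) = 14.6 × 0.06862 = 1.002 mV.
(Unloaded it would be 3.47 mV; the load pulls it down.)

V_out ≈ 1.00 mV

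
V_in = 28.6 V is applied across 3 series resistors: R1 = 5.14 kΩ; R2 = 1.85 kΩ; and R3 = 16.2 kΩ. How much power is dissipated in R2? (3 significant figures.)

ΣR = 23.19 kΩ → I = 28.6/23.19 = 1.233 mA.
P = I²R = 1.521 × 1.85 = 2.814 mW.

P ≈ 2.81 mW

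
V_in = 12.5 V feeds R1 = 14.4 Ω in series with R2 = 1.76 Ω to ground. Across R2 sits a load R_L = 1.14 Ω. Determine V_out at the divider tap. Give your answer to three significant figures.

The load sits in parallel with R2, giving an effective lower resistance R2' = R2·R_L/(R2+R_L) = 0.6919 Ω.
Voltage divider with the loaded lower leg: V_out = 12.5 × 0.6919/(14.4 + 0.6919) = 12.5 × 0.04584 = 0.5730 V.

V_out ≈ 0.573 V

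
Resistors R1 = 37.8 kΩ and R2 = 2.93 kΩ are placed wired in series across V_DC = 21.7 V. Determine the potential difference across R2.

Total series resistance ΣR = 37.8 + 2.93 = 40.73 kΩ.
By the voltage-divider rule, V = 21.7 × 2.930/40.73 = 1.561 V.

V ≈ 1.56 V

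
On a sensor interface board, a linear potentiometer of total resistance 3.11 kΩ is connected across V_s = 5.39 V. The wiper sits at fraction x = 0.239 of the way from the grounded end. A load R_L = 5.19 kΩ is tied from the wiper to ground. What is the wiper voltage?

Lower segment x·R_p = 0.7433 kΩ; upper segment (1−x)·R_p = 2.367 kΩ.
(x·R_p) ‖ R_L = 0.6502 kΩ.
V_out = 5.39 × 0.6502/(2.367 + 0.6502) = 1.162 V.

V_out ≈ 1.16 V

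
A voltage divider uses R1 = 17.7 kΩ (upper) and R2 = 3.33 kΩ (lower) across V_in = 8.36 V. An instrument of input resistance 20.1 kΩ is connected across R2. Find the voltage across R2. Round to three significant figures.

First combine the lower leg with the load: R2 ‖ R_L = 2.857 kΩ.
Now apply the divider: V_out = 8.36 × 0.1390 = 1.162 V.

V_out ≈ 1.16 V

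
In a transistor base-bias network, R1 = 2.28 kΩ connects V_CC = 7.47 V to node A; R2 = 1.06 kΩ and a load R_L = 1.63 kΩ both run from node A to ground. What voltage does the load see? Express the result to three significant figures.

R2 ‖ R_L = (1.06 × 1.63)/(1.06 + 1.63) = 0.6423 kΩ.
Then V_out = V_CC · R2'/(R1 + R2') = 7.47 × 0.6423/2.922 = 1.642 V.
(Unloaded it would be 2.37 V; the load pulls it down.)

V_out ≈ 1.64 V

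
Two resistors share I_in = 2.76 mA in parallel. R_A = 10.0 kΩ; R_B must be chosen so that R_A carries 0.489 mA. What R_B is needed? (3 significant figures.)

Two-branch current divider: I_A = I_in · R_B/(R_A + R_B).
0.489/2.76 = R_B/(R_A + R_B) → R_B = R_A · (0.1772)/(1 − 0.1772) = 10.0 × 0.2153 = 2.153 kΩ.

R_B ≈ 2.15 kΩ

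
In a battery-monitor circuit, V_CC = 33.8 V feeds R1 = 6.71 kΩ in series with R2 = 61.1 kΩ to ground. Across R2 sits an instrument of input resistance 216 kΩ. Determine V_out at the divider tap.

V_out ≈ 29.6 V

First combine the lower leg with the load: R2 ‖ R_L = 47.63 kΩ.
Then V_out = V_CC · R2'/(R1 + R2') = 33.8 × 47.63/54.34 = 29.63 V.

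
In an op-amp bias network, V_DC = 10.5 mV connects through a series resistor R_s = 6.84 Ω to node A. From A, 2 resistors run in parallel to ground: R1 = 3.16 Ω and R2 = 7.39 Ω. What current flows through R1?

I ≈ 0.812 mA

Combine the parallel branches: R_p = (1/3.16 + 1/7.39)⁻¹ = 2.213 Ω.
V_A by voltage divider: V_A = 10.5 × 2.213/(6.84 + 2.213) = 2.567 mV.
I(R1) = V_A / R1 = 2.567/3.16 = 0.8124 mA.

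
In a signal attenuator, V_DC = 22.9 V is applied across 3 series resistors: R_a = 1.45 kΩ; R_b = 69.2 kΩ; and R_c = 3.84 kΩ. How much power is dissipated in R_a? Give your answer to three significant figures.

P ≈ 0.137 mW

ΣR = 74.49 kΩ → I = 22.9/74.49 = 0.3074 mA.
V(R_a) = I·R = 0.4458 V; P = V·I = 0.4458 × 0.3074 = 0.1370 mW.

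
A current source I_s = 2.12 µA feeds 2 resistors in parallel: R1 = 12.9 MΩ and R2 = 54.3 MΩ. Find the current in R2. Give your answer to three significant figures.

With just two branches, the current splits inversely with resistance.
So I = 2.12 × 12.9/67.20 = 0.4070 µA.

I ≈ 0.407 µA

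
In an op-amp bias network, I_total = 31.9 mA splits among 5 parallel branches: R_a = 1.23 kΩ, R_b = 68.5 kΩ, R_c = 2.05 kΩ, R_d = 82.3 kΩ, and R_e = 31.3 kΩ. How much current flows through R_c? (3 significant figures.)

Conductances: ΣG = 1/1.23 + 1/68.5 + 1/2.05 + 1/82.3 + 1/31.3 = 1.360 (1/kΩ).
By the current-divider rule, I = I_total · G_k/ΣG = 31.9 × 0.3588 = 11.45 mA.

I ≈ 11.4 mA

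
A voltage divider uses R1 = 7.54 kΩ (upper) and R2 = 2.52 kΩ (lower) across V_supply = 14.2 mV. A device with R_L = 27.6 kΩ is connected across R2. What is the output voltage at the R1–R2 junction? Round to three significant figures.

V_out ≈ 3.33 mV

R2 ‖ R_L = (2.52 × 27.6)/(2.52 + 27.6) = 2.309 kΩ.
Now apply the divider: V_out = 14.2 × 0.2345 = 3.329 mV.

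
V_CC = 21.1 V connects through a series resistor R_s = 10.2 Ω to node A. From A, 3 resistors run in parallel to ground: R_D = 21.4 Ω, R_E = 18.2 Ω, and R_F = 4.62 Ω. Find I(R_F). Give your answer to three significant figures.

I ≈ 1.08 A

Combine the parallel branches: R_p = (1/21.4 + 1/18.2 + 1/4.62)⁻¹ = 3.143 Ω.
Node voltage V_A = V_CC · R_p/(R_s + R_p) = 21.1 × 0.2356 = 4.971 V.
I(R_F) = V_A / R_F = 4.971/4.62 = 1.076 A.
(Equivalently: I_total = 1.581 A, then current-divider fraction G_k/ΣG = 0.6804.)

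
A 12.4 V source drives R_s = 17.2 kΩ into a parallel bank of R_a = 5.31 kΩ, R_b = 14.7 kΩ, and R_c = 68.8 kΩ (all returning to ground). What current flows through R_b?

Equivalent of the parallel group: R_p = 3.692 kΩ.
V_A by voltage divider: V_A = 12.4 × 3.692/(17.2 + 3.692) = 2.191 V.
I(R_b) = V_A / R_b = 2.191/14.7 = 0.1491 mA.
(Equivalently: I_total = 0.5935 mA, then current-divider fraction G_k/ΣG = 0.2511.)

I ≈ 0.149 mA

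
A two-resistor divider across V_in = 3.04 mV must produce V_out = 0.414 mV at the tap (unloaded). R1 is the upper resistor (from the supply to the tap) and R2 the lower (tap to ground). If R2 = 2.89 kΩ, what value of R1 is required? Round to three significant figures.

Required fraction k = V_out/V_in = 0.1362.
Rearranging, R1 = R2·(1−k)/k = 2.89 × 6.343 = 18.33 kΩ.

R1 ≈ 18.3 kΩ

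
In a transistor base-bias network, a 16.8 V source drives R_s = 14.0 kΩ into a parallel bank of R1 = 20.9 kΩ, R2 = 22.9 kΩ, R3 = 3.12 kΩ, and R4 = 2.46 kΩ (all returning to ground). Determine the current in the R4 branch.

I ≈ 0.548 mA

Combine the parallel branches: R_p = (1/20.9 + 1/22.9 + 1/3.12 + 1/2.46)⁻¹ = 1.222 kΩ.
Node voltage V_A = V_in · R_p/(R_s + R_p) = 16.8 × 0.08026 = 1.348 V.
Branch current I = V_A/R4 = 1.348/2.46 = 0.5481 mA.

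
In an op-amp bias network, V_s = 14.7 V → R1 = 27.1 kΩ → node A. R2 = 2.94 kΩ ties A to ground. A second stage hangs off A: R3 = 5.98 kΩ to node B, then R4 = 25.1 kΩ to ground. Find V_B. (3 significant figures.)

Node A sees R2 in parallel with the series input of stage 2, R3 + R4 = 31.08 kΩ.
R2 ‖ (R3+R4) = 2.686 kΩ.
First divider: V_A = V_s · 2.686/(27.1 + 2.686) = 1.326 V.
Then the unloaded second divider: V_B = V_A × R4/(R3+R4) = 1.326 × 0.8076 = 1.071 V.

V_B ≈ 1.07 V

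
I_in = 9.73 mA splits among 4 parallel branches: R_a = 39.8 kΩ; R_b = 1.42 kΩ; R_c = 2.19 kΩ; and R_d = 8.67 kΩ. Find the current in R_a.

ΣG = 1/39.8 + 1/1.42 + 1/2.19 + 1/8.67 = 1.301.
By the current-divider rule, I = I_in · G_k/ΣG = 9.73 × 0.01931 = 0.1879 mA.

I ≈ 0.188 mA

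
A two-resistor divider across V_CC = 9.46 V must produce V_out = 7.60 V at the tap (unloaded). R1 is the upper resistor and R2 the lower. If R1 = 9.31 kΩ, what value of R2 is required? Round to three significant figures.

The divider ratio is R2/(R1+R2) = 7.60/9.46 = 0.8034.
So R2 = R1 · V_out/(V_CC − V_out) = 9.31 × 7.60/(9.46 − 7.60) = 9.31 × 4.086 = 38.04 kΩ.

R2 ≈ 38.0 kΩ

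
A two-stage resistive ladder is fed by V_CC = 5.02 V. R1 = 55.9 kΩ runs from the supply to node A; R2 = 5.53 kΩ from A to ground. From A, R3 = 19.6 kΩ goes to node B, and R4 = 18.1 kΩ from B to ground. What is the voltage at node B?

Node A sees R2 in parallel with the series input of stage 2, R3 + R4 = 37.70 kΩ.
R2 ‖ (R3+R4) = 4.823 kΩ.
V_A = 5.02 × 4.823/(55.9 + 4.823) = 0.3987 V.
Stage 2 is unloaded, so V_B = V_A · R4/(R3+R4) = 0.3987 × 18.1/37.70 = 0.1914 V.

V_B ≈ 0.191 V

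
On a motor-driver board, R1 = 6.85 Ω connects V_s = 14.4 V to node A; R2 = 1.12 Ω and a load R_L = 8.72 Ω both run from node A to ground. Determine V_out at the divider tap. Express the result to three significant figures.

V_out ≈ 1.82 V

First combine the lower leg with the load: R2 ‖ R_L = 0.9925 Ω.
Voltage divider with the loaded lower leg: V_out = 14.4 × 0.9925/(6.85 + 0.9925) = 14.4 × 0.1266 = 1.822 V.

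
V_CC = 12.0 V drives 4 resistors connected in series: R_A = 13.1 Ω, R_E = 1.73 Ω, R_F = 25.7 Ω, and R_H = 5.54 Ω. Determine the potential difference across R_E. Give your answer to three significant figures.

ΣR = 13.1 + 1.73 + 25.7 + 5.54 = 46.07 Ω.
V = V_CC · R/ΣR = 12.0 × 0.03755 = 0.4506 V.

V ≈ 0.451 V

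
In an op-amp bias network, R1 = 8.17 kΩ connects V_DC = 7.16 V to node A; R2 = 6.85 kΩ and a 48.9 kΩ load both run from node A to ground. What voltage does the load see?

V_out ≈ 3.03 V

R2 ‖ R_L = (6.85 × 48.9)/(6.85 + 48.9) = 6.008 kΩ.
Then V_out = V_DC · R2'/(R1 + R2') = 7.16 × 6.008/14.18 = 3.034 V.
(Unloaded it would be 3.27 V; the load pulls it down.)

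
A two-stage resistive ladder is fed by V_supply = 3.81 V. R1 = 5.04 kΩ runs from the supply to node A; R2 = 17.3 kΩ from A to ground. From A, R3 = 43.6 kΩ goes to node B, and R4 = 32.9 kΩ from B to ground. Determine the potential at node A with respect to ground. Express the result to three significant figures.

Looking into the second stage from A: R3 + R4 = 76.50 kΩ appears in parallel with R2.
R2 ‖ (R3+R4) = 14.11 kΩ.
V_A = 3.81 × 14.11/(5.04 + 14.11) = 2.807 V.

V_A ≈ 2.81 V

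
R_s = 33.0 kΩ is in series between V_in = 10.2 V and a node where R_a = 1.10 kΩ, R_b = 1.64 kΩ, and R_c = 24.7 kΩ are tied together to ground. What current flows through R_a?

I ≈ 0.177 mA

Combine the parallel branches: R_p = (1/1.10 + 1/1.64 + 1/24.7)⁻¹ = 0.6413 kΩ.
V_A = 10.2 × 0.6413/33.64 = 0.1944 V.
I(R_a) = V_A / R_a = 0.1944/1.10 = 0.1768 mA.
(Check via current divider: I_total = 0.3032 mA; share G_k/ΣG = 0.5830 → same result.)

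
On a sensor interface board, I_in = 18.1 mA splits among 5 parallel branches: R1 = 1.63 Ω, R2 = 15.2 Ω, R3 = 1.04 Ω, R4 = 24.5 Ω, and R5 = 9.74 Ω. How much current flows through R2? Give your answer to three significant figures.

I ≈ 0.667 mA

Conductances: ΣG = 1/1.63 + 1/15.2 + 1/1.04 + 1/24.5 + 1/9.74 = 1.784 (1/Ω).
Current divider: I(R2) = I_in · G_k/ΣG = 18.1 × (0.06579/1.784) = 18.1 × 0.03687 = 0.6674 mA.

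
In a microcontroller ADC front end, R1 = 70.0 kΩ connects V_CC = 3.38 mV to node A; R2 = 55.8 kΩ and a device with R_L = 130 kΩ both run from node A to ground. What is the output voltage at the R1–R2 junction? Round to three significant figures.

R2 ‖ R_L = (55.8 × 130)/(55.8 + 130) = 39.04 kΩ.
Now apply the divider: V_out = 3.38 × 0.3580 = 1.210 mV.

V_out ≈ 1.21 mV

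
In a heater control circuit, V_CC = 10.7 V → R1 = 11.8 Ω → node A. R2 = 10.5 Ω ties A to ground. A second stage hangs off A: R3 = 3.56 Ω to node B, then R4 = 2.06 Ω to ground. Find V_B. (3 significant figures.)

V_B ≈ 0.929 V

Node A sees R2 in parallel with the series input of stage 2, R3 + R4 = 5.620 Ω.
Effective lower resistance at A: R2 ‖ 5.620 = 3.661 Ω.
V_A = 10.7 × 3.661/(11.8 + 3.661) = 2.533 V.
Then the unloaded second divider: V_B = V_A × R4/(R3+R4) = 2.533 × 0.3665 = 0.9286 V.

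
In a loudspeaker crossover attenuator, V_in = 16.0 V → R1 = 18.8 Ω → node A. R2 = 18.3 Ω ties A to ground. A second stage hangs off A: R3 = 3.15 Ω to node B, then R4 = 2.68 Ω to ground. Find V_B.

V_B ≈ 1.40 V

Looking into the second stage from A: R3 + R4 = 5.830 Ω appears in parallel with R2.
R2 ‖ (R3+R4) = 4.421 Ω.
V_A = 16.0 × 4.421/(18.8 + 4.421) = 3.046 V.
Then the unloaded second divider: V_B = V_A × R4/(R3+R4) = 3.046 × 0.4597 = 1.400 V.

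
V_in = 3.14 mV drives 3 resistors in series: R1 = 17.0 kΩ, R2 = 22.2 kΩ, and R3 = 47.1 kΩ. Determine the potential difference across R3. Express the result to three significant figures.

V ≈ 1.71 mV

Total series resistance ΣR = 17.0 + 22.2 + 47.1 = 86.30 kΩ.
V = V_in · R/ΣR = 3.14 × 0.5458 = 1.714 mV.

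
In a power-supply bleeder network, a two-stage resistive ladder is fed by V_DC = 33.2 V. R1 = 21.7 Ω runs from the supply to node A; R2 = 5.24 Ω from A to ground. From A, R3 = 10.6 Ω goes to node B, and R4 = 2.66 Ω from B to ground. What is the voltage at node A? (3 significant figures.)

V_A ≈ 4.90 V

The second stage (R3 + R4 = 13.26 Ω) loads node A in parallel with R2.
Effective lower resistance at A: R2 ‖ 13.26 = 3.756 Ω.
So V_A = 33.2 × 0.1475 = 4.898 V.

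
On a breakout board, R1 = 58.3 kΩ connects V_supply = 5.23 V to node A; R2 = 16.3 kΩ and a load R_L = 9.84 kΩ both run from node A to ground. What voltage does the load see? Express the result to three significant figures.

V_out ≈ 0.498 V

First combine the lower leg with the load: R2 ‖ R_L = 6.136 kΩ.
Then V_out = V_supply · R2'/(R1 + R2') = 5.23 × 6.136/64.44 = 0.4980 V.
(Unloaded it would be 1.14 V; the load pulls it down.)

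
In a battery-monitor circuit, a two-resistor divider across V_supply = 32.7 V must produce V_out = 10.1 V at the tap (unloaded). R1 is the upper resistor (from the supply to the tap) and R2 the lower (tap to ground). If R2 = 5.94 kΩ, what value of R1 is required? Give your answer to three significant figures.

V_out/V_supply = R2/(R1+R2) = 0.3089.
So R1 = R2 · (V_supply/V_out − 1) = 5.94 × (32.7/10.1 − 1) = 5.94 × 2.238 = 13.29 kΩ.

R1 ≈ 13.3 kΩ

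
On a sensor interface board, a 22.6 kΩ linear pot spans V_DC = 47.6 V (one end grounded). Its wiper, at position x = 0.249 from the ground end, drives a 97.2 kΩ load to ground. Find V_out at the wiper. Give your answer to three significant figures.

Lower segment x·R_p = 5.627 kΩ; upper segment (1−x)·R_p = 16.97 kΩ.
(x·R_p) ‖ R_L = 5.319 kΩ.
Then V_out = V_DC · 5.319/(16.97 + 5.319) = 11.36 V.

V_out ≈ 11.4 V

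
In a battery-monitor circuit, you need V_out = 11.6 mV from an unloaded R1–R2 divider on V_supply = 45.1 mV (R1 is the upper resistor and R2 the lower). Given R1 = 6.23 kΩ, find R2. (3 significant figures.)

R2 ≈ 2.16 kΩ

Required fraction k = V_out/V_supply = 0.2572.
R2 = R1 · 0.2572/(1 − 0.2572) = 2.157 kΩ.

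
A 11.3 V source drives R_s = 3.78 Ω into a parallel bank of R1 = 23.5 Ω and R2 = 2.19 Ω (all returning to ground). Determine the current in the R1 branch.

I ≈ 0.167 A

Combine the parallel branches: R_p = (1/23.5 + 1/2.19)⁻¹ = 2.003 Ω.
V_A = 11.3 × 2.003/5.783 = 3.914 V.
I(R1) = V_A / R1 = 3.914/23.5 = 0.1666 A.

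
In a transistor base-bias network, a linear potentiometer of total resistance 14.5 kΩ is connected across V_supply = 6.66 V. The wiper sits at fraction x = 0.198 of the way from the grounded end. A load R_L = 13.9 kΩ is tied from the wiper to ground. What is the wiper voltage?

V_out ≈ 1.13 V

The pot divides into 11.63 kΩ above the wiper and 2.871 kΩ below.
R_L loads the lower segment: effective lower R = 2.380 kΩ.
V_out = 6.66 × 2.380/(11.63 + 2.380) = 1.131 V.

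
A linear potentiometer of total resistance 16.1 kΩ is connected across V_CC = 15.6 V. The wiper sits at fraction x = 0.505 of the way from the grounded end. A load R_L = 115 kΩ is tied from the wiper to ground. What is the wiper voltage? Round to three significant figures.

The pot divides into 7.970 kΩ above the wiper and 8.131 kΩ below.
(x·R_p) ‖ R_L = 7.594 kΩ.
Loaded-divider output: V_out = 15.6 × 0.4879 = 7.612 V.
(Unloaded: V_out = x·V_CC = 7.88 V.)

V_out ≈ 7.61 V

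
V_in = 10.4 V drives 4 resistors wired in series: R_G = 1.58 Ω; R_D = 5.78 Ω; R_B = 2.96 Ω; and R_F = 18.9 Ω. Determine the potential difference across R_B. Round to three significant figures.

ΣR = 1.58 + 5.78 + 2.96 + 18.9 = 29.22 Ω.
Voltage divider: V = V_in · (2.960 / 29.22) = 10.4 × 0.1013 = 1.054 V.

V ≈ 1.05 V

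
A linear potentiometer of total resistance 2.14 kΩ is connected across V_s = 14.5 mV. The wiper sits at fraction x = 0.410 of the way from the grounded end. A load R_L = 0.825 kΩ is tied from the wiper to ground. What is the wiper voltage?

V_out ≈ 3.65 mV

The pot divides into 1.263 kΩ above the wiper and 0.8774 kΩ below.
Lower segment in parallel with the load: 0.8774 ‖ 0.825 = 0.4252 kΩ.
V_out = 14.5 × 0.4252/(1.263 + 0.4252) = 3.653 mV.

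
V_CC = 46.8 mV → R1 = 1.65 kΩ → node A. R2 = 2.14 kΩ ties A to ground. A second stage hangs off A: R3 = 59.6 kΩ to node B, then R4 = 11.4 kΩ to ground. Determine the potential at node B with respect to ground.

V_B ≈ 4.19 mV

The second stage (R3 + R4 = 71.00 kΩ) loads node A in parallel with R2.
Effective lower resistance at A: R2 ‖ 71.00 = 2.077 kΩ.
First divider: V_A = V_CC · 2.077/(1.65 + 2.077) = 26.08 mV.
Stage 2 is unloaded, so V_B = V_A · R4/(R3+R4) = 26.08 × 11.4/71.00 = 4.188 mV.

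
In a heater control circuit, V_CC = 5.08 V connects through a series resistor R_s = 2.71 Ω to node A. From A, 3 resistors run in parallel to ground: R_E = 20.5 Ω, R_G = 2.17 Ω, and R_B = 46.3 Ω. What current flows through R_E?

Parallel bank: R_p = 1/(1/20.5 + 1/2.17 + 1/46.3) = 1.883 Ω.
Node voltage V_A = V_CC · R_p/(R_s + R_p) = 5.08 × 0.4099 = 2.082 V.
Branch current I = V_A/R_E = 2.082/20.5 = 0.1016 A.
(Equivalently: I_total = 1.106 A, then current-divider fraction G_k/ΣG = 0.09183.)

I ≈ 0.102 A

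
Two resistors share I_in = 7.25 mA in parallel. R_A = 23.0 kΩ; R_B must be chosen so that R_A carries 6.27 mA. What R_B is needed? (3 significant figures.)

R_B ≈ 147 kΩ

Two-branch current divider: I_A = I_in · R_B/(R_A + R_B).
6.27/7.25 = R_B/(R_A + R_B) → R_B = R_A · (0.8648)/(1 − 0.8648) = 23.0 × 6.398 = 147.2 kΩ.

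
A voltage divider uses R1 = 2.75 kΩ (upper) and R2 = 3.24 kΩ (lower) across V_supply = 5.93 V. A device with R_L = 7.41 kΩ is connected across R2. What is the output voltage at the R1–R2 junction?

V_out ≈ 2.67 V

First combine the lower leg with the load: R2 ‖ R_L = 2.254 kΩ.
Now apply the divider: V_out = 5.93 × 0.4505 = 2.671 V.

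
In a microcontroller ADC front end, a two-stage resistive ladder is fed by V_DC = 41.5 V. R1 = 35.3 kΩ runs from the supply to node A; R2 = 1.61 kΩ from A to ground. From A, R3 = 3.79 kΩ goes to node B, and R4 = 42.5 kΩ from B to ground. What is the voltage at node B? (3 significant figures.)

V_B ≈ 1.61 V

Looking into the second stage from A: R3 + R4 = 46.29 kΩ appears in parallel with R2.
R2 ‖ (R3+R4) = 1.556 kΩ.
V_A = 41.5 × 1.556/(35.3 + 1.556) = 1.752 V.
Stage 2 is unloaded, so V_B = V_A · R4/(R3+R4) = 1.752 × 42.5/46.29 = 1.608 V.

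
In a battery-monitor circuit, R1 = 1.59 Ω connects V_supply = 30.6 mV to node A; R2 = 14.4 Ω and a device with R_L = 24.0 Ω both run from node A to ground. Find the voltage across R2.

V_out ≈ 26.0 mV

The load sits in parallel with R2, giving an effective lower resistance R2' = R2·R_L/(R2+R_L) = 9.000 Ω.
Voltage divider with the loaded lower leg: V_out = 30.6 × 9.000/(1.59 + 9.000) = 30.6 × 0.8499 = 26.01 mV.
(Unloaded it would be 27.6 mV; the load pulls it down.)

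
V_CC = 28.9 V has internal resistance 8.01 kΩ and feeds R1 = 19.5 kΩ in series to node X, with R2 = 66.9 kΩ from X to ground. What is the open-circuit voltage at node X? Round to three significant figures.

R1' = 8.01 + 19.5 = 27.51 kΩ (source resistance + R1).
V_th is the unloaded tap voltage: V_CC · R2/(R1'+R2) = 28.9 × 0.7086 = 20.48 V.

V_th ≈ 20.5 V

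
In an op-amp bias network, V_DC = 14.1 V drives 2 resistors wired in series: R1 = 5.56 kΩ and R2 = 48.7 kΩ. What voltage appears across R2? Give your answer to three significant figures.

V ≈ 12.7 V

Series total: ΣR = 5.56 + 48.7 = 54.26 kΩ.
Voltage divider: V = V_DC · (48.70 / 54.26) = 14.1 × 0.8975 = 12.66 V.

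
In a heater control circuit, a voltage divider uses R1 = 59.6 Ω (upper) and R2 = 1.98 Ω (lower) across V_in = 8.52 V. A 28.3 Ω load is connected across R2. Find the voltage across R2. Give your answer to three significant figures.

First combine the lower leg with the load: R2 ‖ R_L = 1.851 Ω.
Now apply the divider: V_out = 8.52 × 0.03011 = 0.2566 V.

V_out ≈ 0.257 V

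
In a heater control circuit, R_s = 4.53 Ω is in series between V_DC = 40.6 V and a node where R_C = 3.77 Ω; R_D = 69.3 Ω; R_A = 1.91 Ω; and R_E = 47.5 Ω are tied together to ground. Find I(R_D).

I ≈ 0.124 A

Equivalent of the parallel group: R_p = 1.213 Ω.
Node voltage V_A = V_DC · R_p/(R_s + R_p) = 40.6 × 0.2112 = 8.576 V.
Branch current I = V_A/R_D = 8.576/69.3 = 0.1238 A.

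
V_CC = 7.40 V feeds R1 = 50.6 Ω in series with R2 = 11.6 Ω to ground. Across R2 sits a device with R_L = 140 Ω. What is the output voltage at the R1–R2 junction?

R2 ‖ R_L = (11.6 × 140)/(11.6 + 140) = 10.71 Ω.
Now apply the divider: V_out = 7.40 × 0.1747 = 1.293 V.
(Unloaded it would be 1.38 V; the load pulls it down.)

V_out ≈ 1.29 V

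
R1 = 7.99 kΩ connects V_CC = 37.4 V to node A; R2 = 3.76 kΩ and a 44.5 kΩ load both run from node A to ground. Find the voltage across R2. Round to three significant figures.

R2 ‖ R_L = (3.76 × 44.5)/(3.76 + 44.5) = 3.467 kΩ.
Now apply the divider: V_out = 37.4 × 0.3026 = 11.32 V.

V_out ≈ 11.3 V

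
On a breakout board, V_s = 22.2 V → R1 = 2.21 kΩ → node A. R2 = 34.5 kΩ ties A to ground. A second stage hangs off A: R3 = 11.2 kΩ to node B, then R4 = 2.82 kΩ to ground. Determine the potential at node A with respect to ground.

V_A ≈ 18.2 V

The second stage (R3 + R4 = 14.02 kΩ) loads node A in parallel with R2.
R2 ‖ (R3+R4) = 9.969 kΩ.
V_A = 22.2 × 9.969/(2.21 + 9.969) = 18.17 V.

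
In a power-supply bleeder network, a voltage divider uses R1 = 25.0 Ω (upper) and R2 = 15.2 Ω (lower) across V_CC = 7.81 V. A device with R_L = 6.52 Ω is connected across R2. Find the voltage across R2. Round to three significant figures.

V_out ≈ 1.21 V

R2 ‖ R_L = (15.2 × 6.52)/(15.2 + 6.52) = 4.563 Ω.
Voltage divider with the loaded lower leg: V_out = 7.81 × 4.563/(25.0 + 4.563) = 7.81 × 0.1543 = 1.205 V.
(Unloaded it would be 2.95 V; the load pulls it down.)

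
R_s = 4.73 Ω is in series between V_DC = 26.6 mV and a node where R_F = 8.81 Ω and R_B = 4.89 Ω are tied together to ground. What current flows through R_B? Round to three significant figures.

I ≈ 2.17 mA

Equivalent of the parallel group: R_p = 3.145 Ω.
V_A by voltage divider: V_A = 26.6 × 3.145/(4.73 + 3.145) = 10.62 mV.
Branch current I = V_A/R_B = 10.62/4.89 = 2.172 mA.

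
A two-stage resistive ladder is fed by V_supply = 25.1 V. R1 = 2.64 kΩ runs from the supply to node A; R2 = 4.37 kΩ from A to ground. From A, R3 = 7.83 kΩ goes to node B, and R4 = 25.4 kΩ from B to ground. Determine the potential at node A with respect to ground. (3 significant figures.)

V_A ≈ 14.9 V

Node A sees R2 in parallel with the series input of stage 2, R3 + R4 = 33.23 kΩ.
R2 ‖ (R3+R4) = 3.862 kΩ.
V_A = 25.1 × 3.862/(2.64 + 3.862) = 14.91 V.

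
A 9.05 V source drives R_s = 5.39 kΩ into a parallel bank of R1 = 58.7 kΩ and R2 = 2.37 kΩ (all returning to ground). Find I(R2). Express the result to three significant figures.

Parallel bank: R_p = 1/(1/58.7 + 1/2.37) = 2.278 kΩ.
V_A = 9.05 × 2.278/7.668 = 2.689 V.
Branch current I = V_A/R2 = 2.689/2.37 = 1.134 mA.

I ≈ 1.13 mA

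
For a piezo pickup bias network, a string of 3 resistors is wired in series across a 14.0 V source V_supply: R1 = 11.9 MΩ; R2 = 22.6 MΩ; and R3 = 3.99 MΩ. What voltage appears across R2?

V ≈ 8.22 V

ΣR = 11.9 + 22.6 + 3.99 = 38.49 MΩ.
By the voltage-divider rule, V = 14.0 × 22.60/38.49 = 8.220 V.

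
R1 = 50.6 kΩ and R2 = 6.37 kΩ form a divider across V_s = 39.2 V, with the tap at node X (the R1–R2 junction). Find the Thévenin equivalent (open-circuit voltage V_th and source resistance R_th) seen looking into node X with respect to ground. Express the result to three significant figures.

V_th ≈ 4.38 V, R_th ≈ 5.66 kΩ

With X open, the divider is unloaded: V_th = 39.2 × 6.37/56.97 = 4.383 V.
With V_s suppressed (replaced by a short), R_th = R1 ‖ R2 = (50.60 × 6.37)/(50.60 + 6.37) = 5.658 kΩ.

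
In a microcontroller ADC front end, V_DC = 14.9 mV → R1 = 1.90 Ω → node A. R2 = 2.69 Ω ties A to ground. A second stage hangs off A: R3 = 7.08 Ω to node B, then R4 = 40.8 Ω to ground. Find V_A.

Node A sees R2 in parallel with the series input of stage 2, R3 + R4 = 47.88 Ω.
R2 ‖ (R3+R4) = 2.547 Ω.
So V_A = 14.9 × 0.5727 = 8.534 mV.

V_A ≈ 8.53 mV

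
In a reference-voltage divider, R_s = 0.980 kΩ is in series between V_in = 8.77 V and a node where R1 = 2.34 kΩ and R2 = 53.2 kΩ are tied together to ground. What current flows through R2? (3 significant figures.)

Parallel bank: R_p = 1/(1/2.34 + 1/53.2) = 2.241 kΩ.
Node voltage V_A = V_in · R_p/(R_s + R_p) = 8.77 × 0.6958 = 6.102 V.
Branch current I = V_A/R2 = 6.102/53.2 = 0.1147 mA.

I ≈ 0.115 mA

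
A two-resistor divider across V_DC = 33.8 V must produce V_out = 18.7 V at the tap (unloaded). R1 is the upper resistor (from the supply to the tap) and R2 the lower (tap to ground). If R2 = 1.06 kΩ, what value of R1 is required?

V_out/V_DC = R2/(R1+R2) = 0.5533.
So R1 = R2 · (V_DC/V_out − 1) = 1.06 × (33.8/18.7 − 1) = 1.06 × 0.8075 = 0.8559 kΩ.

R1 ≈ 0.856 kΩ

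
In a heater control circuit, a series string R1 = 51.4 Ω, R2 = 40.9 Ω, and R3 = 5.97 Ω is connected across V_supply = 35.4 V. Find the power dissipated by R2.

ΣR = 98.27 Ω → I = 35.4/98.27 = 0.3602 A.
P = I²R = 0.1298 × 40.9 = 5.307 W.

P ≈ 5.31 W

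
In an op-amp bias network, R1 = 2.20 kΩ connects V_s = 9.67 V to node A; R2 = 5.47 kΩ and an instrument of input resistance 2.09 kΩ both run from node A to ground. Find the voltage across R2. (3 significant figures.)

V_out ≈ 3.94 V

First combine the lower leg with the load: R2 ‖ R_L = 1.512 kΩ.
Now apply the divider: V_out = 9.67 × 0.4074 = 3.939 V.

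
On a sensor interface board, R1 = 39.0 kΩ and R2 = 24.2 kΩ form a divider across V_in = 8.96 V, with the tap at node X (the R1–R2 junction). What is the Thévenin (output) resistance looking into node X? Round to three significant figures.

R_th ≈ 14.9 kΩ

Looking into X with the source shorted: R_th = R1·R2/(R1+R2) = 39.00 × 24.2/63.20 = 14.93 kΩ.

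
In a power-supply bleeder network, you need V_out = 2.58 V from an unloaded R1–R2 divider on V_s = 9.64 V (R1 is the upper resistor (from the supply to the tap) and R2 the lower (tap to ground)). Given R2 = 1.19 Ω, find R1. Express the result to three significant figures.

R1 ≈ 3.26 Ω

Required fraction k = V_out/V_s = 0.2676.
R1 = R2·(1/k − 1) = 1.19 × 2.736 = 3.256 Ω.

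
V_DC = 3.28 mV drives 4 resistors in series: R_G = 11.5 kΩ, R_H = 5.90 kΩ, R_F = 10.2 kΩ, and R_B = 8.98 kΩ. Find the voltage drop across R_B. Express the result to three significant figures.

V ≈ 0.805 mV

Series total: ΣR = 11.5 + 5.90 + 10.2 + 8.98 = 36.58 kΩ.
Voltage divider: V = V_DC · (8.980 / 36.58) = 3.28 × 0.2455 = 0.8052 mV.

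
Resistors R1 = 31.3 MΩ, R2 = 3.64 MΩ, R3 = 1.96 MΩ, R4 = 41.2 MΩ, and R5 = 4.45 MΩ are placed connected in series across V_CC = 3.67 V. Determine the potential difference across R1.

V ≈ 1.39 V

Total series resistance ΣR = 31.3 + 3.64 + 1.96 + 41.2 + 4.45 = 82.55 MΩ.
Voltage divider: V = V_CC · (31.30 / 82.55) = 3.67 × 0.3792 = 1.392 V.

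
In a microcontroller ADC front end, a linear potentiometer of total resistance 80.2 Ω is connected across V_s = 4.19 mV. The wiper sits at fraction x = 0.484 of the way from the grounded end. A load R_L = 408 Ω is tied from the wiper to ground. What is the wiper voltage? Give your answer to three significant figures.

V_out ≈ 1.93 mV

The pot divides into 41.38 Ω above the wiper and 38.82 Ω below.
(x·R_p) ‖ R_L = 35.44 Ω.
V_out = 4.19 × 35.44/(41.38 + 35.44) = 1.933 mV.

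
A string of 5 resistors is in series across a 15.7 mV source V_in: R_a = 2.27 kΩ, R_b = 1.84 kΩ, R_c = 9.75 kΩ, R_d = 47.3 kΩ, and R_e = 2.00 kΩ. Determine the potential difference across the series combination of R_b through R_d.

ΣR = 2.27 + 1.84 + 9.75 + 47.3 + 2.00 = 63.16 kΩ.
R_{R_b..R_d} = 1.84 + 9.75 + 47.3 = 58.89 kΩ.
By the voltage-divider rule, V = 15.7 × 58.89/63.16 = 14.64 mV.

V ≈ 14.6 mV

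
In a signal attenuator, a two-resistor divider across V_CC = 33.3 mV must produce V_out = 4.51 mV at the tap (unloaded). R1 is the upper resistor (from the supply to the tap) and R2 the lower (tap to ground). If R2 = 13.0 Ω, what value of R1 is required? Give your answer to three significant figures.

R1 ≈ 83.0 Ω

The divider ratio is R2/(R1+R2) = 4.51/33.3 = 0.1354.
So R1 = R2 · (V_CC/V_out − 1) = 13.0 × (33.3/4.51 − 1) = 13.0 × 6.384 = 82.99 Ω.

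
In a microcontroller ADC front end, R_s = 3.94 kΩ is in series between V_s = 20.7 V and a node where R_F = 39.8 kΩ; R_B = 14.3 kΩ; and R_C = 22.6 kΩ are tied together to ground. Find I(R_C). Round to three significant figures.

I ≈ 0.591 mA

Equivalent of the parallel group: R_p = 7.179 kΩ.
Node voltage V_A = V_s · R_p/(R_s + R_p) = 20.7 × 0.6456 = 13.36 V.
I(R_C) = V_A / R_C = 13.36/22.6 = 0.5914 mA.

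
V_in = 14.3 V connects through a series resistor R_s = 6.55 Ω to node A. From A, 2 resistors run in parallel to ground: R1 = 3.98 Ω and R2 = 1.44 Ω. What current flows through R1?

I ≈ 0.499 A

Combine the parallel branches: R_p = (1/3.98 + 1/1.44)⁻¹ = 1.057 Ω.
V_A = 14.3 × 1.057/7.607 = 1.988 V.
Branch current I = V_A/R1 = 1.988/3.98 = 0.4994 A.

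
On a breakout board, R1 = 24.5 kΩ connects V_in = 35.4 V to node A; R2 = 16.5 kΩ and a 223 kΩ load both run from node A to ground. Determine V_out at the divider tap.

The load sits in parallel with R2, giving an effective lower resistance R2' = R2·R_L/(R2+R_L) = 15.36 kΩ.
Now apply the divider: V_out = 35.4 × 0.3854 = 13.64 V.

V_out ≈ 13.6 V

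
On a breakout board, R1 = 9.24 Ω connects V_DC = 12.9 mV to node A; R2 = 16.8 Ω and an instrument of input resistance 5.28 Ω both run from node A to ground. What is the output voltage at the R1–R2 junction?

The load sits in parallel with R2, giving an effective lower resistance R2' = R2·R_L/(R2+R_L) = 4.017 Ω.
Then V_out = V_DC · R2'/(R1 + R2') = 12.9 × 4.017/13.26 = 3.909 mV.
(Unloaded it would be 8.32 mV; the load pulls it down.)

V_out ≈ 3.91 mV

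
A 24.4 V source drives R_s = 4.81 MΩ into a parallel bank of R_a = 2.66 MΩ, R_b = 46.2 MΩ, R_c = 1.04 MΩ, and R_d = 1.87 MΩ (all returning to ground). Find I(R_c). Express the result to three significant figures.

I ≈ 2.32 µA

Equivalent of the parallel group: R_p = 0.5280 MΩ.
Node voltage V_A = V_CC · R_p/(R_s + R_p) = 24.4 × 0.09892 = 2.414 V.
I(R_c) = V_A / R_c = 2.414/1.04 = 2.321 µA.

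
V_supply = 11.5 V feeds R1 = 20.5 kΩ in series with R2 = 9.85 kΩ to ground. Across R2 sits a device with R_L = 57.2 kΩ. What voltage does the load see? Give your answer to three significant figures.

First combine the lower leg with the load: R2 ‖ R_L = 8.403 kΩ.
Now apply the divider: V_out = 11.5 × 0.2907 = 3.343 V.
(Unloaded it would be 3.73 V; the load pulls it down.)

V_out ≈ 3.34 V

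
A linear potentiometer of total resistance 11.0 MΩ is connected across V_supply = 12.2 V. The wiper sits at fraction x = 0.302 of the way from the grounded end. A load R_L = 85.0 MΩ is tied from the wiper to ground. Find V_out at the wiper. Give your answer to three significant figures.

V_out ≈ 3.59 V

Split the track: R_lower = x·R_p = 3.322 MΩ, R_upper = (1−x)·R_p = 7.678 MΩ.
Lower segment in parallel with the load: 3.322 ‖ 85.0 = 3.197 MΩ.
V_out = 12.2 × 3.197/(7.678 + 3.197) = 3.587 V.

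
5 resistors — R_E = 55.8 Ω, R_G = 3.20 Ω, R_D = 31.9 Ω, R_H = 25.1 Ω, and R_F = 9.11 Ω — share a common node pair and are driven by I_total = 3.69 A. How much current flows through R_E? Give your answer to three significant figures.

Conductances: ΣG = 1/55.8 + 1/3.20 + 1/31.9 + 1/25.1 + 1/9.11 = 0.5114 (1/Ω).
R_E takes the fraction G_k/ΣG = 0.01792/0.5114 = 0.03504, so I = 3.69 × 0.03504 = 0.1293 A.

I ≈ 0.129 A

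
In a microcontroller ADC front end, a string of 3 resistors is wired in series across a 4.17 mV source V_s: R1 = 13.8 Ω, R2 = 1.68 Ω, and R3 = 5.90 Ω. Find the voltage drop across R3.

V ≈ 1.15 mV

Total series resistance ΣR = 13.8 + 1.68 + 5.90 = 21.38 Ω.
By the voltage-divider rule, V = 4.17 × 5.900/21.38 = 1.151 mV.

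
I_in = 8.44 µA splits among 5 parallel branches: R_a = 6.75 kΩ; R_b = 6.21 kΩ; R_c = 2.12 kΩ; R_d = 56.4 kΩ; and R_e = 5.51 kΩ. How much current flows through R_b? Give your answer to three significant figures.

Conductances: ΣG = 1/6.75 + 1/6.21 + 1/2.12 + 1/56.4 + 1/5.51 = 0.9801 (1/kΩ).
By the current-divider rule, I = I_in · G_k/ΣG = 8.44 × 0.1643 = 1.387 µA.

I ≈ 1.39 µA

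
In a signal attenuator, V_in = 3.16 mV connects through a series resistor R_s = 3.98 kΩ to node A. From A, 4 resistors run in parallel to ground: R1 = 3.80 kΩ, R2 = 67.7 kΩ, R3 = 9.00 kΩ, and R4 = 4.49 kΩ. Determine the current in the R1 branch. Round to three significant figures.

Combine the parallel branches: R_p = (1/3.80 + 1/67.7 + 1/9.00 + 1/4.49)⁻¹ = 1.635 kΩ.
V_A by voltage divider: V_A = 3.16 × 1.635/(3.98 + 1.635) = 0.9200 mV.
Branch current I = V_A/R1 = 0.9200/3.80 = 0.2421 µA.
(Check via current divider: I_total = 0.5628 µA; share G_k/ΣG = 0.4302 → same result.)

I ≈ 0.242 µA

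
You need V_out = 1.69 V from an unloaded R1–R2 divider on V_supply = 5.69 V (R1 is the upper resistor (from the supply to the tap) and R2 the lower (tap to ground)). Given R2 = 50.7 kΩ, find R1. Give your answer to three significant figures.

V_out/V_supply = R2/(R1+R2) = 0.2970.
Rearranging, R1 = R2·(1−k)/k = 50.7 × 2.367 = 120.0 kΩ.

R1 ≈ 120 kΩ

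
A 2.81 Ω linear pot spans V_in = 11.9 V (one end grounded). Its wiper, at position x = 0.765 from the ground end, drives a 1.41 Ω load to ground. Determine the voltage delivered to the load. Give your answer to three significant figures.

V_out ≈ 6.70 V

Lower segment x·R_p = 2.150 Ω; upper segment (1−x)·R_p = 0.6603 Ω.
Lower segment in parallel with the load: 2.150 ‖ 1.41 = 0.8515 Ω.
Loaded-divider output: V_out = 11.9 × 0.5632 = 6.702 V.
(Unloaded: V_out = x·V_in = 9.10 V.)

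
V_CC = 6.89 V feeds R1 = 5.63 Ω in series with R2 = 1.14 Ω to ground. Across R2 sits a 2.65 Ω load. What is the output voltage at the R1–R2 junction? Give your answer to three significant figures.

V_out ≈ 0.855 V

R2 ‖ R_L = (1.14 × 2.65)/(1.14 + 2.65) = 0.7971 Ω.
Voltage divider with the loaded lower leg: V_out = 6.89 × 0.7971/(5.63 + 0.7971) = 6.89 × 0.1240 = 0.8545 V.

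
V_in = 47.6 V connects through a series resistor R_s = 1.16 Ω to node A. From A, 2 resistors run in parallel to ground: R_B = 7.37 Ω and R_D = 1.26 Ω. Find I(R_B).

I ≈ 3.11 A

Equivalent of the parallel group: R_p = 1.076 Ω.
V_A by voltage divider: V_A = 47.6 × 1.076/(1.16 + 1.076) = 22.91 V.
I(R_B) = V_A / R_B = 22.91/7.37 = 3.108 A.
(Check via current divider: I_total = 21.29 A; share G_k/ΣG = 0.1460 → same result.)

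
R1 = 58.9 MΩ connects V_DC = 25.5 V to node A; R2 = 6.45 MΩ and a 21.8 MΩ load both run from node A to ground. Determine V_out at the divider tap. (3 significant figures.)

R2 ‖ R_L = (6.45 × 21.8)/(6.45 + 21.8) = 4.977 MΩ.
Then V_out = V_DC · R2'/(R1 + R2') = 25.5 × 4.977/63.88 = 1.987 V.

V_out ≈ 1.99 V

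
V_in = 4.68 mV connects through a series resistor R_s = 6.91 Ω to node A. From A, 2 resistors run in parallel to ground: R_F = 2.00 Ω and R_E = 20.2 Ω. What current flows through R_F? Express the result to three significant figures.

I ≈ 0.488 mA

Equivalent of the parallel group: R_p = 1.820 Ω.
V_A by voltage divider: V_A = 4.68 × 1.820/(6.91 + 1.820) = 0.9756 mV.
Branch current I = V_A/R_F = 0.9756/2.00 = 0.4878 mA.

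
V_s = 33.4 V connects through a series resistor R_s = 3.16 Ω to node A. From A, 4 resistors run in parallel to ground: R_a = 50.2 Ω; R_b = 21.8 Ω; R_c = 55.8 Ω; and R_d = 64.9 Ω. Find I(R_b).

I ≈ 1.17 A

Parallel bank: R_p = 1/(1/50.2 + 1/21.8 + 1/55.8 + 1/64.9) = 10.09 Ω.
Node voltage V_A = V_s · R_p/(R_s + R_p) = 33.4 × 0.7615 = 25.43 V.
Branch current I = V_A/R_b = 25.43/21.8 = 1.167 A.
(Equivalently: I_total = 2.521 A, then current-divider fraction G_k/ΣG = 0.4628.)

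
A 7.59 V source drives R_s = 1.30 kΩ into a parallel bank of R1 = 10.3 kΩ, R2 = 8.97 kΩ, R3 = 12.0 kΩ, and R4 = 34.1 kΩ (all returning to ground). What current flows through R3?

I ≈ 0.446 mA

Combine the parallel branches: R_p = (1/10.3 + 1/8.97 + 1/12.0 + 1/34.1)⁻¹ = 3.113 kΩ.
Node voltage V_A = V_supply · R_p/(R_s + R_p) = 7.59 × 0.7054 = 5.354 V.
I(R3) = V_A / R3 = 5.354/12.0 = 0.4462 mA.
(Check via current divider: I_total = 1.720 mA; share G_k/ΣG = 0.2594 → same result.)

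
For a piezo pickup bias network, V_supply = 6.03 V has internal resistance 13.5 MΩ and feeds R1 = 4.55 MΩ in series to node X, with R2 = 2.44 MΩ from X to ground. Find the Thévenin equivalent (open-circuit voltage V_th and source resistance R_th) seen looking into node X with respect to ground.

R1' = 13.5 + 4.55 = 18.05 MΩ (source resistance + R1).
V_th is the unloaded tap voltage: V_supply · R2/(R1'+R2) = 6.03 × 0.1191 = 0.7181 V.
With V_supply suppressed (replaced by a short), R_th = R1' ‖ R2 = (18.05 × 2.44)/(18.05 + 2.44) = 2.149 MΩ.

V_th ≈ 0.718 V, R_th ≈ 2.15 MΩ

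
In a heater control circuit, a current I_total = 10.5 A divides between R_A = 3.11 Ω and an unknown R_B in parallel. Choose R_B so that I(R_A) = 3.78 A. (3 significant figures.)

R_B ≈ 1.75 Ω

Two-branch current divider: I_A = I_total · R_B/(R_A + R_B).
3.78/10.5 = R_B/(R_A + R_B) → R_B = R_A · (0.3600)/(1 − 0.3600) = 3.11 × 0.5625 = 1.749 Ω.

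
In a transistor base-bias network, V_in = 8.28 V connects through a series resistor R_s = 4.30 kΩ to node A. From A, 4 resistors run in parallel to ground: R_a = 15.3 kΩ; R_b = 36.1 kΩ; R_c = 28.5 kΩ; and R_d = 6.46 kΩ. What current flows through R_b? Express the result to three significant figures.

I ≈ 0.103 mA

Combine the parallel branches: R_p = (1/15.3 + 1/36.1 + 1/28.5 + 1/6.46)⁻¹ = 3.534 kΩ.
V_A by voltage divider: V_A = 8.28 × 3.534/(4.30 + 3.534) = 3.735 V.
Branch current I = V_A/R_b = 3.735/36.1 = 0.1035 mA.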